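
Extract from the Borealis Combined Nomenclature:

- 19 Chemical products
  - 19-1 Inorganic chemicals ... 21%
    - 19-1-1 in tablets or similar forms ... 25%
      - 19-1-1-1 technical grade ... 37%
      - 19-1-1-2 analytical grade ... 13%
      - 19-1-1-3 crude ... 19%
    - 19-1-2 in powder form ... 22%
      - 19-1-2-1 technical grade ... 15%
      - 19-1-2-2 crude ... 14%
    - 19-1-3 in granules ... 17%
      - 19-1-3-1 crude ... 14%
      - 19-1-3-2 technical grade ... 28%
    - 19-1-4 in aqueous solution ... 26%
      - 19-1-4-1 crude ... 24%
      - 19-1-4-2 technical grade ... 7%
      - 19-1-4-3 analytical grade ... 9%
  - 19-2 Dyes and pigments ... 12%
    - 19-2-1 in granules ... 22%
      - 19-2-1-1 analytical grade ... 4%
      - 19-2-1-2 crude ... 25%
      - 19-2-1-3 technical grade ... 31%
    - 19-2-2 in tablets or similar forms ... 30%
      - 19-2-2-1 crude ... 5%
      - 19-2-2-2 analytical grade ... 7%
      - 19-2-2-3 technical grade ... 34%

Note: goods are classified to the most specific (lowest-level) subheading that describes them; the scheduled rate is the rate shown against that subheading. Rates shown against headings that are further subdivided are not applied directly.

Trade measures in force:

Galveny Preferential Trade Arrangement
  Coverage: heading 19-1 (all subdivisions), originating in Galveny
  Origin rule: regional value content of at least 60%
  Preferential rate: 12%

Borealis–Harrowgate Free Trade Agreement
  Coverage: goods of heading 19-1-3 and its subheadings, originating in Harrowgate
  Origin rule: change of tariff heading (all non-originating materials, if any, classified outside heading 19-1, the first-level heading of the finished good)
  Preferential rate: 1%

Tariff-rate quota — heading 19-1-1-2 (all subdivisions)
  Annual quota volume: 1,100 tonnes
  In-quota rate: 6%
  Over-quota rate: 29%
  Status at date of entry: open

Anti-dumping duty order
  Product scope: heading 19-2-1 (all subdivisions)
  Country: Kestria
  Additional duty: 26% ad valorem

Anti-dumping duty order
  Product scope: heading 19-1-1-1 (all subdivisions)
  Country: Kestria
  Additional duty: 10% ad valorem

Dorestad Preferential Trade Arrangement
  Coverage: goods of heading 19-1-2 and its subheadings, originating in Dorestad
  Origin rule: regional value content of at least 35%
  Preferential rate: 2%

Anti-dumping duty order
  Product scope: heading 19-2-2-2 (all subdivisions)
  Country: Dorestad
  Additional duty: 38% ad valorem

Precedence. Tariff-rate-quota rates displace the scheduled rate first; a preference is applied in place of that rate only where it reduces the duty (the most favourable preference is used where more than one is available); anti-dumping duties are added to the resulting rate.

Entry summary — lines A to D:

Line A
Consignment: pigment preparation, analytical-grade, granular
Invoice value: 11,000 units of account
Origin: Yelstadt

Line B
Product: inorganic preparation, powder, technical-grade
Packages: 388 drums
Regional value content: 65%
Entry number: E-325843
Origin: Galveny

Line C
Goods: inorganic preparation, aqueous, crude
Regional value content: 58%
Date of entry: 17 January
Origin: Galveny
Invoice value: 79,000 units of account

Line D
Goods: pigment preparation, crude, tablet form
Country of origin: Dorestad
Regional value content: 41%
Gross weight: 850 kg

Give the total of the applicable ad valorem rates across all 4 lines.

45%

Line A: pigment → 19-2; granular → 19-2-1; analytical-grade → 19-2-1-1. Scheduled 4%. No special measure applies. → 4%.
Line B: inorganic → 19-1; powder → 19-1-2; technical-grade → 19-1-2-1. Scheduled 15%. Galveny agreement on 19-1: RVC ≥ 60% → 12% available; preferential 12%. → 12%.
Line C: inorganic → 19-1; aqueous → 19-1-4; crude → 19-1-4-1. Scheduled 24%. Galveny agreement on 19-1: RVC < 60%. → 24%.
Line D: pigment → 19-2; tablet form → 19-2-2; crude → 19-2-2-1. Scheduled 5%. Dorestad agreement on 19-1-2: 19-2-2-1 not covered. → 5%.
Sum: 4% + 12% + 24% + 5% = 45%.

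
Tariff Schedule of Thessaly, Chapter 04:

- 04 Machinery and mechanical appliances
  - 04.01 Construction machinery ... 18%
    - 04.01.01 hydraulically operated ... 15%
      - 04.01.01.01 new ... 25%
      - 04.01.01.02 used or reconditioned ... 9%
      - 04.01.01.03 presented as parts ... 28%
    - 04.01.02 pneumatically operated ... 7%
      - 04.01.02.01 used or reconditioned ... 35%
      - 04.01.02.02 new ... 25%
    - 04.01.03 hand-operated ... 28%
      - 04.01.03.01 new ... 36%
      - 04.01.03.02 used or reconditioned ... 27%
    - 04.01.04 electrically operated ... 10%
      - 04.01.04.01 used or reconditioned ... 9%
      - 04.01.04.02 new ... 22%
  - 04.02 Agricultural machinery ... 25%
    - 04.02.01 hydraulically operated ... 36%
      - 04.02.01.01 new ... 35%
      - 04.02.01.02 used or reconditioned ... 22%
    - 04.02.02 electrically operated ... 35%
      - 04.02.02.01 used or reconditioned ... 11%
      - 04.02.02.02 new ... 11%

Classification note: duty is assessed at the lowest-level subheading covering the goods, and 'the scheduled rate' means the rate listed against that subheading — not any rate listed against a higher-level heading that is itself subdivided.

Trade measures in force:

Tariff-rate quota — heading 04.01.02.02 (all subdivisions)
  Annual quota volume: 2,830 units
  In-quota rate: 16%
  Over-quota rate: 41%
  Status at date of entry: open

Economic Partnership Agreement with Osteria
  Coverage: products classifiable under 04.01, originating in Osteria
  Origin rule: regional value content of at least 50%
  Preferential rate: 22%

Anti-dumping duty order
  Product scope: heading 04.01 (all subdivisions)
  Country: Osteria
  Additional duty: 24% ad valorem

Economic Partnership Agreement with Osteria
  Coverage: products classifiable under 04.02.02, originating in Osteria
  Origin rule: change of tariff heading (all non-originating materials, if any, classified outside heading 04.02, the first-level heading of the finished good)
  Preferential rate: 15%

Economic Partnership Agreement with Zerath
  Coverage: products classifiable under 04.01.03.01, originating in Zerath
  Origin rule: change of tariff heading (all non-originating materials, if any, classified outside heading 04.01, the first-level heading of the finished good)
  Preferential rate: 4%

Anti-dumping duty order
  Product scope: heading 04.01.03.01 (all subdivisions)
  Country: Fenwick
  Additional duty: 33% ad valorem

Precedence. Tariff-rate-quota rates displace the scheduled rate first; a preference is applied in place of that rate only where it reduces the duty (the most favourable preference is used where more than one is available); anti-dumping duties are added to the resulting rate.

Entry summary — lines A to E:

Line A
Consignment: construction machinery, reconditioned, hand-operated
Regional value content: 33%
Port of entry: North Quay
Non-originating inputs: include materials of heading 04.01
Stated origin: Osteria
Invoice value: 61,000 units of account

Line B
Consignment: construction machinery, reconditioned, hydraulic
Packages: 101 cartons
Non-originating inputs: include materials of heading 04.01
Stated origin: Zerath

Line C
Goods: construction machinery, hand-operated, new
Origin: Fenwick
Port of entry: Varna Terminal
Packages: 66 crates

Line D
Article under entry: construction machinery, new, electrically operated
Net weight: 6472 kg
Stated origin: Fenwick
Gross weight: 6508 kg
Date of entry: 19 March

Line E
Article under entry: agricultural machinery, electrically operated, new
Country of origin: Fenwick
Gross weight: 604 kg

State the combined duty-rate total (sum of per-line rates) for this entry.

162%

Line A: construction → 04.01; hand-operated → 04.01.03; reconditioned → 04.01.03.02. Scheduled 27%. Osteria agreement on 04.01: RVC < 50%; Osteria agreement on 04.02.02: 04.01.03.02 not covered; anti-dumping (Osteria, 04.01): +24%; total 27% + 24% = 51%. → 51%.
Line B: construction → 04.01; hydraulic → 04.01.01; reconditioned → 04.01.01.02. Scheduled 9%. Zerath agreement on 04.01.03.01: 04.01.01.02 not covered. → 9%.
Line C: construction → 04.01; hand-operated → 04.01.03; new → 04.01.03.01. Scheduled 36%. anti-dumping (Fenwick, 04.01.03.01): +33%; total 36% + 33% = 69%. → 69%.
Line D: construction → 04.01; electrically operated → 04.01.04; new → 04.01.04.02. Scheduled 22%. No special measure applies. → 22%.
Line E: agricultural → 04.02; electrically operated → 04.02.02; new → 04.02.02.02. Scheduled 11%. No special measure applies. → 11%.
Sum: 51% + 9% + 69% + 22% + 11% = 162%.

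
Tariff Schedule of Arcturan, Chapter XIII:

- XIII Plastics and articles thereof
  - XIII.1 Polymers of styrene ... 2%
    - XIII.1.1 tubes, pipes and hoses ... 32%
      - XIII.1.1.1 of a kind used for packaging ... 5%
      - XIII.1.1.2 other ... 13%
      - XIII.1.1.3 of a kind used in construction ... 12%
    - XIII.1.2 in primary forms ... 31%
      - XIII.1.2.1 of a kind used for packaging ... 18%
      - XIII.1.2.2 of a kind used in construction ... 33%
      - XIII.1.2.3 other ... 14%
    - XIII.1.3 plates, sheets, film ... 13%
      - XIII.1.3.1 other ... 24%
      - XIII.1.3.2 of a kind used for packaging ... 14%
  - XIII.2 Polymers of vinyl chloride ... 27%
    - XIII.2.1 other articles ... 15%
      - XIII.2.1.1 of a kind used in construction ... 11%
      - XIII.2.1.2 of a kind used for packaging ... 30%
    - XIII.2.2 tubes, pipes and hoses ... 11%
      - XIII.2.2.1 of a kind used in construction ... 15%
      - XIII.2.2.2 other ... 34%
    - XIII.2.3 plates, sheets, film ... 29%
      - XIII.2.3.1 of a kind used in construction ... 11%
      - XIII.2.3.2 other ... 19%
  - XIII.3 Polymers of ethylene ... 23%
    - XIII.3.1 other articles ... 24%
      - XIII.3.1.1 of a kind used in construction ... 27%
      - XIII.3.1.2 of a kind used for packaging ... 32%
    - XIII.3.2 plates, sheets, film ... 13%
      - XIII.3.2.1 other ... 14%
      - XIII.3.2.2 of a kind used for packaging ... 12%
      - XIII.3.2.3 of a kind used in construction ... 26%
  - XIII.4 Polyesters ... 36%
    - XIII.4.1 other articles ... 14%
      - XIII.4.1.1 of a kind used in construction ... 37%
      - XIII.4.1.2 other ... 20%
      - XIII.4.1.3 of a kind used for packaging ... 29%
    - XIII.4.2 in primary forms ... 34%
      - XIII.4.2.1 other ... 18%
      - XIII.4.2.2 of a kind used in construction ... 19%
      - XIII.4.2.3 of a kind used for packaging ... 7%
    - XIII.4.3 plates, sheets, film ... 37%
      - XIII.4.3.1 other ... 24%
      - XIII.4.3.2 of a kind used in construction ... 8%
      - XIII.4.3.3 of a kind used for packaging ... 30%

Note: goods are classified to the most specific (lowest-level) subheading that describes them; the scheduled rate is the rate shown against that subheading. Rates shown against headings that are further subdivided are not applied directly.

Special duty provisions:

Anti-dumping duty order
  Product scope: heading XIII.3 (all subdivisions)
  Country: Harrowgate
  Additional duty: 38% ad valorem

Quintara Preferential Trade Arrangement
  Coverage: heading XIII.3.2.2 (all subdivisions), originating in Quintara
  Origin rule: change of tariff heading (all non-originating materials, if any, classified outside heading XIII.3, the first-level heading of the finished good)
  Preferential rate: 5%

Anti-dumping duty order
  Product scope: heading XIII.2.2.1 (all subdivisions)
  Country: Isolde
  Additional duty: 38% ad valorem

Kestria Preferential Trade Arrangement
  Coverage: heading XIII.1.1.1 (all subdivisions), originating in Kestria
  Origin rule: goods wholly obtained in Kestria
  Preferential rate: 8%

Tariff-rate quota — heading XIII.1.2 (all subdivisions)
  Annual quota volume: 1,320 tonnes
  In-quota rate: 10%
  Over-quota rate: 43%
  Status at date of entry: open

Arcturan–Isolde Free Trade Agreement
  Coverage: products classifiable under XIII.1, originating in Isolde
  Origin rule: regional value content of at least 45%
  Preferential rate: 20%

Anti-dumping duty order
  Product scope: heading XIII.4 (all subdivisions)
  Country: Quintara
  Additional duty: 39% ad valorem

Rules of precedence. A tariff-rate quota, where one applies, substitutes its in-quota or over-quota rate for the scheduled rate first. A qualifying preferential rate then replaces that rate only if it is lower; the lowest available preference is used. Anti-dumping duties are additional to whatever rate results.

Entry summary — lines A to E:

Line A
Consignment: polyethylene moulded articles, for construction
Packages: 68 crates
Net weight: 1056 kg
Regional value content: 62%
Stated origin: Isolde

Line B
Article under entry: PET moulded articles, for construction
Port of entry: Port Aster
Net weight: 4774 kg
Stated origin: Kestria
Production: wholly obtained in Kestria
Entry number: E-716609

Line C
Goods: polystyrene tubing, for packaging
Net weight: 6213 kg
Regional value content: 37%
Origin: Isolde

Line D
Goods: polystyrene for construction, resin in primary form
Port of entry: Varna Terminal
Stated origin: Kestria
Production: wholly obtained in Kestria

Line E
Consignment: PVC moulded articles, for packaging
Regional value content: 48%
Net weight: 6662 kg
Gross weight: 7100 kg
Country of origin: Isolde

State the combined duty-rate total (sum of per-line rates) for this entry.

Line A: polyethylene → XIII.3; moulded articles → XIII.3.1; for construction → XIII.3.1.1. Scheduled 27%. Isolde agreement on XIII.1: XIII.3.1.1 not covered. → 27%.
Line B: PET → XIII.4; moulded articles → XIII.4.1; for construction → XIII.4.1.1. Scheduled 37%. Kestria agreement on XIII.1.1.1: XIII.4.1.1 not covered. → 37%.
Line C: polystyrene → XIII.1; tubing → XIII.1.1; for packaging → XIII.1.1.1. Scheduled 5%. Isolde agreement on XIII.1: RVC < 45%. → 5%.
Line D: polystyrene → XIII.1; resin in primary form → XIII.1.2; for construction → XIII.1.2.2. Scheduled 33%. quota on XIII.1.2 open → in-quota 10%; Kestria agreement on XIII.1.1.1: XIII.1.2.2 not covered. → 10%.
Line E: PVC → XIII.2; moulded articles → XIII.2.1; for packaging → XIII.2.1.2. Scheduled 30%. Isolde agreement on XIII.1: XIII.2.1.2 not covered. → 30%.
Sum: 27% + 37% + 5% + 10% + 30% = 109%.

109%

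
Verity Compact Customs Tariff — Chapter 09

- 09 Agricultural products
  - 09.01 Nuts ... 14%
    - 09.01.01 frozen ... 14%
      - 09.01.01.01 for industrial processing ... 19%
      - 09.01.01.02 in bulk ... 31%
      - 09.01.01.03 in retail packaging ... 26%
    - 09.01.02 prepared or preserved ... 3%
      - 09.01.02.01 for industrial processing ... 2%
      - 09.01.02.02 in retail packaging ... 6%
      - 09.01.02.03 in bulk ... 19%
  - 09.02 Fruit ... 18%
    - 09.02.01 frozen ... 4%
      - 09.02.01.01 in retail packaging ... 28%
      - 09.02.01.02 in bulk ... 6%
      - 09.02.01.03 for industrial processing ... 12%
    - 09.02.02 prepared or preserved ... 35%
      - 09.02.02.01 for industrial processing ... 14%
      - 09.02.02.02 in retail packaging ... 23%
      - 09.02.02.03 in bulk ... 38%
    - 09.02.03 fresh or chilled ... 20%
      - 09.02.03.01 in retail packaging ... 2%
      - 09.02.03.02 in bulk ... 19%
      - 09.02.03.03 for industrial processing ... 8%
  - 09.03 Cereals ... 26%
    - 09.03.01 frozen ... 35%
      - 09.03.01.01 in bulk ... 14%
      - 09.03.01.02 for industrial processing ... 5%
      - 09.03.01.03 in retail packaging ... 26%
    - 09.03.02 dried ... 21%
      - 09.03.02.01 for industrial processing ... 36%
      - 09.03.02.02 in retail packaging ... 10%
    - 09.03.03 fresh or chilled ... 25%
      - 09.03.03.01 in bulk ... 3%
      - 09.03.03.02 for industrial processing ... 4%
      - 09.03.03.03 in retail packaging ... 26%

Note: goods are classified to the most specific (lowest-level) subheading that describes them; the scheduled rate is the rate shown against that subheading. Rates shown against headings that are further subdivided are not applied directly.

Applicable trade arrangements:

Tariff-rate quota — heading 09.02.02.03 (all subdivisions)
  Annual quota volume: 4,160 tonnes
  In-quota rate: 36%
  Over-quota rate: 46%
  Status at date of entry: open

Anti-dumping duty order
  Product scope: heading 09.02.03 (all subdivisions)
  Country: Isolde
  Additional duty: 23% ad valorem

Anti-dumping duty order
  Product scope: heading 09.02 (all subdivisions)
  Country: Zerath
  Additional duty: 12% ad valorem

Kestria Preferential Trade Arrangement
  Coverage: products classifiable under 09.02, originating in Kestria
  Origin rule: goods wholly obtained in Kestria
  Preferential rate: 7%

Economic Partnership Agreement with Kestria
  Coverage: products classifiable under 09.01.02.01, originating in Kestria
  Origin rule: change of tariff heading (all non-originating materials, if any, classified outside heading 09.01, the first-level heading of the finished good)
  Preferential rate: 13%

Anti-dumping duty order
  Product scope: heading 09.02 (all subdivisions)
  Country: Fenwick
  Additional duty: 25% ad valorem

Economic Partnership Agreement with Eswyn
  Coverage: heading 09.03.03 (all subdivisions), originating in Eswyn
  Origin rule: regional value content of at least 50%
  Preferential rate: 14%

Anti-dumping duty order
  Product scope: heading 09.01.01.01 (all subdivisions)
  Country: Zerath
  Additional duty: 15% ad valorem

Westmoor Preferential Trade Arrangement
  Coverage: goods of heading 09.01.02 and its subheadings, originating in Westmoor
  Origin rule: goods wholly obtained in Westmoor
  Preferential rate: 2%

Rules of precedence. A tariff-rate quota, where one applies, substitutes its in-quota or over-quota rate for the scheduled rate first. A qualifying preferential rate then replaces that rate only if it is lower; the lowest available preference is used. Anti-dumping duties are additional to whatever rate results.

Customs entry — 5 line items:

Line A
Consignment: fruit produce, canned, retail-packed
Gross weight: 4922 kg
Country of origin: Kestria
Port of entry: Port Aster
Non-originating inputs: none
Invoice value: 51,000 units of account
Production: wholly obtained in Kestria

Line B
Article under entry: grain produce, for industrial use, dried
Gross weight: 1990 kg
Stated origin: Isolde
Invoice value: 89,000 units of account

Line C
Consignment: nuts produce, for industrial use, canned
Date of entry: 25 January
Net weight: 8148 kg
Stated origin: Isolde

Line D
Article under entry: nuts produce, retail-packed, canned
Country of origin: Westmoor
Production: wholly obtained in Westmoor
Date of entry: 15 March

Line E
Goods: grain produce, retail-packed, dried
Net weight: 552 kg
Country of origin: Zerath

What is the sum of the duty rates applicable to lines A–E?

Line A: fruit → 09.02; canned → 09.02.02; retail-packed → 09.02.02.02. Scheduled 23%. Kestria agreement on 09.02: wholly obtained → 7% available; Kestria agreement on 09.01.02.01: 09.02.02.02 not covered; preferential 7%. → 7%.
Line B: grain → 09.03; dried → 09.03.02; for industrial use → 09.03.02.01. Scheduled 36%. No special measure applies. → 36%.
Line C: nuts → 09.01; canned → 09.01.02; for industrial use → 09.01.02.01. Scheduled 2%. No special measure applies. → 2%.
Line D: nuts → 09.01; canned → 09.01.02; retail-packed → 09.01.02.02. Scheduled 6%. Westmoor agreement on 09.01.02: wholly obtained → 2% available; preferential 2%. → 2%.
Line E: grain → 09.03; dried → 09.03.02; retail-packed → 09.03.02.02. Scheduled 10%. No special measure applies. → 10%.
Sum: 7% + 36% + 2% + 2% + 10% = 57%.

57%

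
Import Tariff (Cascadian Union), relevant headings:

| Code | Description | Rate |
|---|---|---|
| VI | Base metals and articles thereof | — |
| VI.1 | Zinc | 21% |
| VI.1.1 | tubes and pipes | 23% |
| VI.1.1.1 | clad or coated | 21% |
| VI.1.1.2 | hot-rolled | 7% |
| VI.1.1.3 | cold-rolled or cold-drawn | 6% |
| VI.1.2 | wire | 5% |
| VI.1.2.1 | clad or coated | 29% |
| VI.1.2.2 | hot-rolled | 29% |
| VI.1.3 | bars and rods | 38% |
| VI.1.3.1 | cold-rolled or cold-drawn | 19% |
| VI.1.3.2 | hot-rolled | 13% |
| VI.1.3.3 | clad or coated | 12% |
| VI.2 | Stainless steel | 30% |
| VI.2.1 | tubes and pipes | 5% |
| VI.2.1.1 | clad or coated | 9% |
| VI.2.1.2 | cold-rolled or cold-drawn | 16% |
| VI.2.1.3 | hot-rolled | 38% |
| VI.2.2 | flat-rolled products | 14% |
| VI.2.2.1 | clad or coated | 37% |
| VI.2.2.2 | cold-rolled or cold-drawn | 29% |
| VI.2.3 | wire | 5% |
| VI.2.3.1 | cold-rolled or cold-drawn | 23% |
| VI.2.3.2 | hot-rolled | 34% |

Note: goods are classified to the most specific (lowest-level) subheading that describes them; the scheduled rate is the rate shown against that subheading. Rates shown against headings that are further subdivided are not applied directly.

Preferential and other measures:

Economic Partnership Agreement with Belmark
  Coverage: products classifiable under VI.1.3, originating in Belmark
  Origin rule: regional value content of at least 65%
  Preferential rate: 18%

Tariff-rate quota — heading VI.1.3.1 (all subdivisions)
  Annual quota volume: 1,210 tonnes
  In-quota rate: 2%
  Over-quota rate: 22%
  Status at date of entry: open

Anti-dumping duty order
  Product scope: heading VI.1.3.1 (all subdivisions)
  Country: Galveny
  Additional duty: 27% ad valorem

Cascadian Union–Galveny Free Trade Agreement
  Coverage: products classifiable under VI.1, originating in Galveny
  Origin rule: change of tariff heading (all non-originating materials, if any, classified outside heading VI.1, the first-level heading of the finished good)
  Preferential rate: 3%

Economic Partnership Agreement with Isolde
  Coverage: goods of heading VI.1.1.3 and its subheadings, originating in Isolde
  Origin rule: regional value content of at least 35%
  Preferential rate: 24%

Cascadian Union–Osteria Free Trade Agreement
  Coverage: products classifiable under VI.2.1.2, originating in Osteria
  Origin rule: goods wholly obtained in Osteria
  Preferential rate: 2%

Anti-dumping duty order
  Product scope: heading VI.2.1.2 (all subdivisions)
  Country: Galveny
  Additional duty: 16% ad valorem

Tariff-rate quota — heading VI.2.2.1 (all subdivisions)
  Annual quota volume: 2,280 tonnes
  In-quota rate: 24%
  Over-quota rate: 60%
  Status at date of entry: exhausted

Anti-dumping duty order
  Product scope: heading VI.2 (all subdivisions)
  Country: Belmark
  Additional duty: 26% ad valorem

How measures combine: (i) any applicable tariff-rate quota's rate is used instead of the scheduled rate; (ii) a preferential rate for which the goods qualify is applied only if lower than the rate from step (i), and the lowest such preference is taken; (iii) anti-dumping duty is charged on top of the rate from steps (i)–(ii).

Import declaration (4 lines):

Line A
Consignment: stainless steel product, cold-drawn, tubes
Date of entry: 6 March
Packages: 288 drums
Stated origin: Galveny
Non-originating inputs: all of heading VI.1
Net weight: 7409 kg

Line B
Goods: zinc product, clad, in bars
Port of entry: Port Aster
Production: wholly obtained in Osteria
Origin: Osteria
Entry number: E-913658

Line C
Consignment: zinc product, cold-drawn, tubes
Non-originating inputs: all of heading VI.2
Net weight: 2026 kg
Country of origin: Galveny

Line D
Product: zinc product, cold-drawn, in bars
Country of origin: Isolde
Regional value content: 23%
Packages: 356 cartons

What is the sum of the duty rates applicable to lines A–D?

Line A: stainless steel → VI.2; tubes → VI.2.1; cold-drawn → VI.2.1.2. Scheduled 16%. Galveny agreement on VI.1: VI.2.1.2 not covered; anti-dumping (Galveny, VI.2.1.2): +16%; total 16% + 16% = 32%. → 32%.
Line B: zinc → VI.1; in bars → VI.1.3; clad → VI.1.3.3. Scheduled 12%. Osteria agreement on VI.2.1.2: VI.1.3.3 not covered. → 12%.
Line C: zinc → VI.1; tubes → VI.1.1; cold-drawn → VI.1.1.3. Scheduled 6%. Galveny agreement on VI.1: CTH met → 3% available; preferential 3%. → 3%.
Line D: zinc → VI.1; in bars → VI.1.3; cold-drawn → VI.1.3.1. Scheduled 19%. quota on VI.1.3.1 open → in-quota 2%; Isolde agreement on VI.1.1.3: VI.1.3.1 not covered. → 2%.
Sum: 32% + 12% + 3% + 2% = 49%.

49%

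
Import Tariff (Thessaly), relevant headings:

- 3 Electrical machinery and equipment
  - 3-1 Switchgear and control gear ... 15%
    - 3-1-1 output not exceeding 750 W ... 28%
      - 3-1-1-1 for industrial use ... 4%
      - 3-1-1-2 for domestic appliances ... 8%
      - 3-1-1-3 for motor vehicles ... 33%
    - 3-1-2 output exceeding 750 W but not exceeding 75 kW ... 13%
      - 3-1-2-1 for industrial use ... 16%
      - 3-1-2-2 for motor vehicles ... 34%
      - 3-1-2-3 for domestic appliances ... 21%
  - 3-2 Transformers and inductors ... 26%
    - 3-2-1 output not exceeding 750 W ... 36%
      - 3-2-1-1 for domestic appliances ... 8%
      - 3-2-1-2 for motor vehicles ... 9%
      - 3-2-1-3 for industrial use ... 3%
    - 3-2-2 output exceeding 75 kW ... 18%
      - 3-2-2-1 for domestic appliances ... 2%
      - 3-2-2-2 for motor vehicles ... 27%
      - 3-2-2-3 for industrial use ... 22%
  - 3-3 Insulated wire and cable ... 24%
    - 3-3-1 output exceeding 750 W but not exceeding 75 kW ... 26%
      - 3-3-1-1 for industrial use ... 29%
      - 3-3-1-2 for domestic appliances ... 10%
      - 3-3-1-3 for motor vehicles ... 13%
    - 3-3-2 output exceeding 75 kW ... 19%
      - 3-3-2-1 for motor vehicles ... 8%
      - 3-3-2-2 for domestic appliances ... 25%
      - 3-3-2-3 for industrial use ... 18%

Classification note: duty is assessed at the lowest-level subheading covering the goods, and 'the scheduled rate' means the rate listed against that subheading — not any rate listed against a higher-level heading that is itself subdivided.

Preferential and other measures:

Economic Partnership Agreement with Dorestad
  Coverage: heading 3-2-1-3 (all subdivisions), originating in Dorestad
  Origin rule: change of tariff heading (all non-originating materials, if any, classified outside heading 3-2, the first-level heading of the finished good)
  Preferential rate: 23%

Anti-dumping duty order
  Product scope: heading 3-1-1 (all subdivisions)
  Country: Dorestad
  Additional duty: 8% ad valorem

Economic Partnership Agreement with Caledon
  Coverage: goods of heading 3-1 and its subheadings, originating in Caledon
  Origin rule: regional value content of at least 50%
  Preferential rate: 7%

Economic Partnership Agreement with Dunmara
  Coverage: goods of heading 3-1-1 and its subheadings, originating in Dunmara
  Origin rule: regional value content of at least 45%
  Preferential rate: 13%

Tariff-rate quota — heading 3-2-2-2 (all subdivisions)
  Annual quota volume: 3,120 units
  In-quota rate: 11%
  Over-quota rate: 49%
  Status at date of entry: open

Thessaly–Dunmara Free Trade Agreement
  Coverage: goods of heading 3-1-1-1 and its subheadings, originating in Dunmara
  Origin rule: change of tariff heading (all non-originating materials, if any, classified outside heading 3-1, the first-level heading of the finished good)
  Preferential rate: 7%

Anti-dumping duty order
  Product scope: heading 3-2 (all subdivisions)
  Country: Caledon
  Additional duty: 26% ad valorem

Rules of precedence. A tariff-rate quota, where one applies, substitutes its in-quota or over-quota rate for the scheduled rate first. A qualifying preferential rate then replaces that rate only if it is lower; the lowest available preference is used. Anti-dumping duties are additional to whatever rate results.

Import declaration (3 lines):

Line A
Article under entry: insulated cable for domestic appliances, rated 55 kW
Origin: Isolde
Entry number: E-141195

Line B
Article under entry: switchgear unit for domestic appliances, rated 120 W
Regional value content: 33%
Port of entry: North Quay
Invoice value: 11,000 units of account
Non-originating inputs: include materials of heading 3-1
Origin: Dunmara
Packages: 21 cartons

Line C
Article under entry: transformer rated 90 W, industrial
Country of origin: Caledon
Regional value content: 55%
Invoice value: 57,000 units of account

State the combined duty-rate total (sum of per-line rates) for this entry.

Line A: insulated cable → 3-3; rated 55 kW → 3-3-1; for domestic appliances → 3-3-1-2. Scheduled 10%. No special measure applies. → 10%.
Line B: switchgear unit → 3-1; rated 120 W → 3-1-1; for domestic appliances → 3-1-1-2. Scheduled 8%. Dunmara agreement on 3-1-1: RVC < 45%; Dunmara agreement on 3-1-1-1: 3-1-1-2 not covered. → 8%.
Line C: transformer → 3-2; rated 90 W → 3-2-1; industrial → 3-2-1-3. Scheduled 3%. Caledon agreement on 3-1: 3-2-1-3 not covered; anti-dumping (Caledon, 3-2): +26%; total 3% + 26% = 29%. → 29%.
Sum: 10% + 8% + 29% = 47%.

47%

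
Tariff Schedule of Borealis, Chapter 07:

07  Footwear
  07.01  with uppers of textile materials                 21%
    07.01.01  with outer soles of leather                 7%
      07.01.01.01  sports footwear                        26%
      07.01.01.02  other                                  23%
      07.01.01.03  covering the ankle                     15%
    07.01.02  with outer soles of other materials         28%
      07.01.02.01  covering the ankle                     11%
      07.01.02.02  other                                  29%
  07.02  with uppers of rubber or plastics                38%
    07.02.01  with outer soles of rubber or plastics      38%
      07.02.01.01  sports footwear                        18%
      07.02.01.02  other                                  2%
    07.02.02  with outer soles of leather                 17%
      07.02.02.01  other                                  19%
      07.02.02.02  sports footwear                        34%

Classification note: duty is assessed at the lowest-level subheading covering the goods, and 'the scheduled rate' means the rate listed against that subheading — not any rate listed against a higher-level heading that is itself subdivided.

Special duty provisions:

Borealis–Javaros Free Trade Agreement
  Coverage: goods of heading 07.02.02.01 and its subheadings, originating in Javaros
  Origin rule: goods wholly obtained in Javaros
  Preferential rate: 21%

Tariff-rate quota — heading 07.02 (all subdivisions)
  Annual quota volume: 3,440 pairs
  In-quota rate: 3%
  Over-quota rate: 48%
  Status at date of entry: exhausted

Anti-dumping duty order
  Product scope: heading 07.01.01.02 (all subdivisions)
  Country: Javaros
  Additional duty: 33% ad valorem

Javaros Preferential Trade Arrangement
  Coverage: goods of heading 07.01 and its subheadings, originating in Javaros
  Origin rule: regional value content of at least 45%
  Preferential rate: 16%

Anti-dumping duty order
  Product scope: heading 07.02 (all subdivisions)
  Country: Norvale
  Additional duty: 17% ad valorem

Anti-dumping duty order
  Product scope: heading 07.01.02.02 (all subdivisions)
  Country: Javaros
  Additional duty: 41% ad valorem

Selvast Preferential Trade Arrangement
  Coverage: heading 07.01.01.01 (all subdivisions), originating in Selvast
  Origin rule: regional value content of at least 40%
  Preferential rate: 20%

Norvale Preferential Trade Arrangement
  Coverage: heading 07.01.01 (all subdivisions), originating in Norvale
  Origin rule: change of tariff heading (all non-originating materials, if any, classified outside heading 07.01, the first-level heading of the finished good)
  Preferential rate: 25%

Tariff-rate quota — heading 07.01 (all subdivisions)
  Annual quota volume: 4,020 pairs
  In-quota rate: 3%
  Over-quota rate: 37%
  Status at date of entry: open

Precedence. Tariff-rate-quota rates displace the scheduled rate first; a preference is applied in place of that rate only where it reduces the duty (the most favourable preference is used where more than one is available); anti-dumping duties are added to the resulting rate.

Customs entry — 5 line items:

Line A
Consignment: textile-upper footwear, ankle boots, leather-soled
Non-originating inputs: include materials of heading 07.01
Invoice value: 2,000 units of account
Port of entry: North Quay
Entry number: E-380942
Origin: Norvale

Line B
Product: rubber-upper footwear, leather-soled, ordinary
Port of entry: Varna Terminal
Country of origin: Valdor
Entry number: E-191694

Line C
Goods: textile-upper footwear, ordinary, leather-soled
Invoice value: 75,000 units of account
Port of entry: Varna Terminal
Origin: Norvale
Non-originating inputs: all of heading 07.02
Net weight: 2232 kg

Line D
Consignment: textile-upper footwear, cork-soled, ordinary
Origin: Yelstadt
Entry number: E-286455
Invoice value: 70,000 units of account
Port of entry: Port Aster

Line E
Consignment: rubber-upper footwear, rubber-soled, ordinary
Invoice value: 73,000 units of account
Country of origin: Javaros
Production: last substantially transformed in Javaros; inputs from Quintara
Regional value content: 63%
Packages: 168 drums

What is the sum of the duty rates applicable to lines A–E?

105%

Line A: textile-upper → 07.01; leather-soled → 07.01.01; ankle boots → 07.01.01.03. Scheduled 15%. quota on 07.01 open → in-quota 3%; Norvale agreement on 07.01.01: CTH not met. → 3%.
Line B: rubber-upper → 07.02; leather-soled → 07.02.02; ordinary → 07.02.02.01. Scheduled 19%. quota on 07.02 exhausted → over-quota 48%. → 48%.
Line C: textile-upper → 07.01; leather-soled → 07.01.01; ordinary → 07.01.01.02. Scheduled 23%. quota on 07.01 open → in-quota 3%; Norvale agreement on 07.01.01: CTH met → 25% available; preference 25% not lower than 3% → no reduction. → 3%.
Line D: textile-upper → 07.01; cork-soled → 07.01.02; ordinary → 07.01.02.02. Scheduled 29%. quota on 07.01 open → in-quota 3%. → 3%.
Line E: rubber-upper → 07.02; rubber-soled → 07.02.01; ordinary → 07.02.01.02. Scheduled 2%. quota on 07.02 exhausted → over-quota 48%; Javaros agreement on 07.02.02.01: 07.02.01.02 not covered; Javaros agreement on 07.01: 07.02.01.02 not covered. → 48%.
Sum: 3% + 48% + 3% + 3% + 48% = 105%.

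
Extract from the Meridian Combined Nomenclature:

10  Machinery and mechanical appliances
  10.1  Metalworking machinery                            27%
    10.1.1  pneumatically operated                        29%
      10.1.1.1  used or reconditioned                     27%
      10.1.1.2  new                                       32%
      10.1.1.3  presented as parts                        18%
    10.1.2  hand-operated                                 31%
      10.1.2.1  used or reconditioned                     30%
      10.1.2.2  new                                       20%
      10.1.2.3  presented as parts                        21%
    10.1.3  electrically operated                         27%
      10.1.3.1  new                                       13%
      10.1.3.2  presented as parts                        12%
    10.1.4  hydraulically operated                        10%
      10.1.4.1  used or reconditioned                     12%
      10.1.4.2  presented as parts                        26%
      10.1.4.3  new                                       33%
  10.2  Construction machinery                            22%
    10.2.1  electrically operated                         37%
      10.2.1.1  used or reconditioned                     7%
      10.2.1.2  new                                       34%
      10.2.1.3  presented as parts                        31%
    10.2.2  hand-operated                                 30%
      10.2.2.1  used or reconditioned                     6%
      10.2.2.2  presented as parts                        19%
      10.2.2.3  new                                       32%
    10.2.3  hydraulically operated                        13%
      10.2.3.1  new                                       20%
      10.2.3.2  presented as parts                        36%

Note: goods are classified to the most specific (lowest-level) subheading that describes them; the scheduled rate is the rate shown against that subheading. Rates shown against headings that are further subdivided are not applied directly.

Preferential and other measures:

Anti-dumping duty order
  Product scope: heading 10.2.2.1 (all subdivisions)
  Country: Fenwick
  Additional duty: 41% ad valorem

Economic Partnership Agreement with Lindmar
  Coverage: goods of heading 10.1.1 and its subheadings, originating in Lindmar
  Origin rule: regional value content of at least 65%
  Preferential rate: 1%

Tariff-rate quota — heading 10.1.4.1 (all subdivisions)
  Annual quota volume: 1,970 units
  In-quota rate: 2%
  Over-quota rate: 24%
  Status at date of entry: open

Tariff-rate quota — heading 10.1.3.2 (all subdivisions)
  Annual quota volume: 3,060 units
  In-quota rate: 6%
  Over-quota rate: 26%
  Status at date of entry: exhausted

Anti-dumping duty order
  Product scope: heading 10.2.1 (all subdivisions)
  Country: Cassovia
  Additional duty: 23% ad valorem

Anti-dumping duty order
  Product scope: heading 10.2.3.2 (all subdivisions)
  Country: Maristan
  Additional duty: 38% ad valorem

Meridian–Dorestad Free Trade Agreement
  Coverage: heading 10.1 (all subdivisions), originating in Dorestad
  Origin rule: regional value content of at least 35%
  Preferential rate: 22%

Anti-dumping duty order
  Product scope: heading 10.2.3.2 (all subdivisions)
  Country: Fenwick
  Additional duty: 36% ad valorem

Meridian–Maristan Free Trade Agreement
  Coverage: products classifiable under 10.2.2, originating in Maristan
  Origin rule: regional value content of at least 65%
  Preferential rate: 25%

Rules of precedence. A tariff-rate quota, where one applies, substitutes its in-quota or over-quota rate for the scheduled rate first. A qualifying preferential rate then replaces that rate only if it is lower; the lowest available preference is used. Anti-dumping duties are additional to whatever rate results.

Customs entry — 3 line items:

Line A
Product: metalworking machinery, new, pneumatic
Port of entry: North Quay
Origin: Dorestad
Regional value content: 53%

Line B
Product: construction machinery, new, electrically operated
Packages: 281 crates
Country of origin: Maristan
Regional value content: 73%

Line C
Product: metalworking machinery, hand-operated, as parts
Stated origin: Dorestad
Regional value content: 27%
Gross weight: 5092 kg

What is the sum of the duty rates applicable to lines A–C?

Line A: metalworking → 10.1; pneumatic → 10.1.1; new → 10.1.1.2. Scheduled 32%. Dorestad agreement on 10.1: RVC ≥ 35% → 22% available; preferential 22%. → 22%.
Line B: construction → 10.2; electrically operated → 10.2.1; new → 10.2.1.2. Scheduled 34%. Maristan agreement on 10.2.2: 10.2.1.2 not covered. → 34%.
Line C: metalworking → 10.1; hand-operated → 10.1.2; as parts → 10.1.2.3. Scheduled 21%. Dorestad agreement on 10.1: RVC < 35%. → 21%.
Sum: 22% + 34% + 21% = 77%.

77%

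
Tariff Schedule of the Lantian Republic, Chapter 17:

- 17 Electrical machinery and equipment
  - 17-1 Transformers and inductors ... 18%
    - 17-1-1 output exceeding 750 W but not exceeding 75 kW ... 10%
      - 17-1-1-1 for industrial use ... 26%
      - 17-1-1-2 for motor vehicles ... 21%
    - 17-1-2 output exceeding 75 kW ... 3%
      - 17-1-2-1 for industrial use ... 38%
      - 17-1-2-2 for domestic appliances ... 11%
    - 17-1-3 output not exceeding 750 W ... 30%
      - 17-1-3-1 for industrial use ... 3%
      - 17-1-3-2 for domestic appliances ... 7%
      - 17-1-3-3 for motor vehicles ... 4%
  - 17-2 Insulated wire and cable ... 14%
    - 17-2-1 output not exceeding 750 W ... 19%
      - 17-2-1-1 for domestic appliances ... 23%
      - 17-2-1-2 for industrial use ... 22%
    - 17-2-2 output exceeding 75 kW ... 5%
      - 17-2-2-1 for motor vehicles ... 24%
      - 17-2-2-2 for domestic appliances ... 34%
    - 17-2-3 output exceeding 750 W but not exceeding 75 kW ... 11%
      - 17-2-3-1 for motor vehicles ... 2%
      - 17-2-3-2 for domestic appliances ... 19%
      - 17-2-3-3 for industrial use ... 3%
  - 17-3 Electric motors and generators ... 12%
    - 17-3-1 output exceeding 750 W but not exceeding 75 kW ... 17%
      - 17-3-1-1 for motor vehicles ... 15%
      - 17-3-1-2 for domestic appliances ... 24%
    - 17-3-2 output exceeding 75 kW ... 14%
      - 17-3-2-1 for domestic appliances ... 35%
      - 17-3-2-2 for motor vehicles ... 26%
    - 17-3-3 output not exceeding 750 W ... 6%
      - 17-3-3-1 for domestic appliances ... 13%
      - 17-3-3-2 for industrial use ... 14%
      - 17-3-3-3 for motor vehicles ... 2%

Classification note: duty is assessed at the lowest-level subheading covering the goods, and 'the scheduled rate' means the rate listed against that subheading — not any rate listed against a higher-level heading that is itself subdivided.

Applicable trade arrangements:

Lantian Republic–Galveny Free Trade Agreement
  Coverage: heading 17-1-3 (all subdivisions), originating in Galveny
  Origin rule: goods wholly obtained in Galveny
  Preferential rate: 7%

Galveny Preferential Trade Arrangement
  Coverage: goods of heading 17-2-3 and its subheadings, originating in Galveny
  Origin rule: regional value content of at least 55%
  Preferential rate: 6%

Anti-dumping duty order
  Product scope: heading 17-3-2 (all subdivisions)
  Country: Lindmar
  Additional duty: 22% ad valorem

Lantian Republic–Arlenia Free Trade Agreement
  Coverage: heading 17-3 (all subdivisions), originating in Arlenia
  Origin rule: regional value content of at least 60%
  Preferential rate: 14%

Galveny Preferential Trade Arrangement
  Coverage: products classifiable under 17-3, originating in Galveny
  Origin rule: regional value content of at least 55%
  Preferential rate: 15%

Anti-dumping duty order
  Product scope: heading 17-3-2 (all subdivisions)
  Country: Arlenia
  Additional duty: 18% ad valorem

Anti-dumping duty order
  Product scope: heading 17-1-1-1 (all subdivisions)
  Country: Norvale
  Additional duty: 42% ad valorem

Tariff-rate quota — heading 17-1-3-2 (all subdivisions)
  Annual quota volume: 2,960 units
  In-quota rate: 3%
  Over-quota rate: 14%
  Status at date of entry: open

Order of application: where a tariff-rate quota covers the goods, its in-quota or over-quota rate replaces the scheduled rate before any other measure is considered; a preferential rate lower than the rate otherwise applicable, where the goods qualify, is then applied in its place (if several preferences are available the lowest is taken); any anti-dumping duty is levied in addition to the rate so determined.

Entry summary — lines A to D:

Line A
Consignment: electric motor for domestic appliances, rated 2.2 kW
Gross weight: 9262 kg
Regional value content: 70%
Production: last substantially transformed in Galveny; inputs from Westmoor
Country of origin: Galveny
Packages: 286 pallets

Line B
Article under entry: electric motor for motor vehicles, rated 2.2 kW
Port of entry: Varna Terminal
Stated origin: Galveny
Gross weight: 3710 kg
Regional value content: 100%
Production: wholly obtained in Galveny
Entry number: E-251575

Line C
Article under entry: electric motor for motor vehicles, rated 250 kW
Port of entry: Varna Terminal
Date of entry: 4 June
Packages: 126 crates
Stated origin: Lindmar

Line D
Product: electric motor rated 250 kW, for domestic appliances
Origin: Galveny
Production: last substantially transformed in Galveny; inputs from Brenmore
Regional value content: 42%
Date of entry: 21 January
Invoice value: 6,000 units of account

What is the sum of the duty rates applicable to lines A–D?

Line A: electric motor → 17-3; rated 2.2 kW → 17-3-1; for domestic appliances → 17-3-1-2. Scheduled 24%. Galveny agreement on 17-1-3: 17-3-1-2 not covered; Galveny agreement on 17-2-3: 17-3-1-2 not covered; Galveny agreement on 17-3: RVC ≥ 55% → 15% available; preferential 15%. → 15%.
Line B: electric motor → 17-3; rated 2.2 kW → 17-3-1; for motor vehicles → 17-3-1-1. Scheduled 15%. Galveny agreement on 17-1-3: 17-3-1-1 not covered; Galveny agreement on 17-2-3: 17-3-1-1 not covered; Galveny agreement on 17-3: RVC ≥ 55% → 15% available; preference 15% not lower than 15% → no reduction. → 15%.
Line C: electric motor → 17-3; rated 250 kW → 17-3-2; for motor vehicles → 17-3-2-2. Scheduled 26%. anti-dumping (Lindmar, 17-3-2): +22%; total 26% + 22% = 48%. → 48%.
Line D: electric motor → 17-3; rated 250 kW → 17-3-2; for domestic appliances → 17-3-2-1. Scheduled 35%. Galveny agreement on 17-1-3: 17-3-2-1 not covered; Galveny agreement on 17-2-3: 17-3-2-1 not covered; Galveny agreement on 17-3: RVC < 55%. → 35%.
Sum: 15% + 15% + 48% + 35% = 113%.

113%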